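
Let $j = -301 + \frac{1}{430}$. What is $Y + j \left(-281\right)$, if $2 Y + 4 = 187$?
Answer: $\frac{18204447}{215} \approx 84672.0$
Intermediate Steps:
$Y = \frac{183}{2}$ ($Y = -2 + \frac{1}{2} \cdot 187 = -2 + \frac{187}{2} = \frac{183}{2} \approx 91.5$)
$j = - \frac{129429}{430}$ ($j = -301 + \frac{1}{430} = - \frac{129429}{430} \approx -301.0$)
$Y + j \left(-281\right) = \frac{183}{2} - - \frac{36369549}{430} = \frac{183}{2} + \frac{36369549}{430} = \frac{18204447}{215}$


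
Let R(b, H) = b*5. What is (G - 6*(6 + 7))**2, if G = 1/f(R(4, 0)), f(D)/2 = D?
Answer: 9728161/1600 ≈ 6080.1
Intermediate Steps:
R(b, H) = 5*b
f(D) = 2*D
G = 1/40 (G = 1/(2*(5*4)) = 1/(2*20) = 1/40 ≈ 0.025000)
(G - 6*(6 + 7))**2 = (1/40 - 6*(6 + 7))**2 = (1/40 - 6*13)**2 = (1/40 - 78)**2 = (-3119/40)**2 = 9728161/1600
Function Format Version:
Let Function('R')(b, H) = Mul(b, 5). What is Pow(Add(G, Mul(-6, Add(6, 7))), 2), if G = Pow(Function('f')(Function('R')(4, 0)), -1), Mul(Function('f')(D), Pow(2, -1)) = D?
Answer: Rational(9728161, 1600) ≈ 6080.1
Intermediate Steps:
Function('R')(b, H) = Mul(5, b)
Function('f')(D) = Mul(2, D)
G = Rational(1, 40) (G = Pow(Mul(2, Mul(5, 4)), -1) = Pow(Mul(2, 20), -1) = Pow(40, -1) = Rational(1, 40) ≈ 0.025000)
Pow(Add(G, Mul(-6, Add(6, 7))), 2) = Pow(Add(Rational(1, 40), Mul(-6, Add(6, 7))), 2) = Pow(Add(Rational(1, 40), Mul(-6, 13)), 2) = Pow(Add(Rational(1, 40), -78), 2) = Pow(Rational(-3119, 40), 2) = Rational(9728161, 1600)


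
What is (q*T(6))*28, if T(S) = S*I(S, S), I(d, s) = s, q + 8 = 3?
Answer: -5040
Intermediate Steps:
q = -5 (q = -8 + 3 = -5)
T(S) = S**2 (T(S) = S*S = S**2)
(q*T(6))*28 = -5*6**2*28 = -5*36*28 = -180*28 = -5040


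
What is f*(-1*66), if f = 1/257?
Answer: -66/257 ≈ -0.25681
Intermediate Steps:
f = 1/257 ≈ 0.0038911
f*(-1*66) = (-1*66)/257 = (1/257)*(-66) = -66/257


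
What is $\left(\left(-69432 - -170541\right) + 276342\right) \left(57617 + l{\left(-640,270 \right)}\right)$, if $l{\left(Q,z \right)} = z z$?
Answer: $49263772167$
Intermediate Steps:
$l{\left(Q,z \right)} = z^{2}$
$\left(\left(-69432 - -170541\right) + 276342\right) \left(57617 + l{\left(-640,270 \right)}\right) = \left(\left(-69432 - -170541\right) + 276342\right) \left(57617 + 270^{2}\right) = \left(\left(-69432 + 170541\right) + 276342\right) \left(57617 + 72900\right) = \left(101109 + 276342\right) 130517 = 377451 \cdot 130517 = 49263772167$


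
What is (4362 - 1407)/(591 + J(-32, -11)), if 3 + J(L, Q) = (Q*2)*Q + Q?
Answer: 985/273 ≈ 3.6081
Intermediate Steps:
J(L, Q) = -3 + Q + 2*Q² (J(L, Q) = -3 + ((Q*2)*Q + Q) = -3 + ((2*Q)*Q + Q) = -3 + (2*Q² + Q) = -3 + (Q + 2*Q²) = -3 + Q + 2*Q²)
(4362 - 1407)/(591 + J(-32, -11)) = (4362 - 1407)/(591 + (-3 - 11 + 2*(-11)²)) = 2955/(591 + (-3 - 11 + 2*121)) = 2955/(591 + (-3 - 11 + 242)) = 2955/(591 + 228) = 2955/819 = 2955*(1/819) = 985/273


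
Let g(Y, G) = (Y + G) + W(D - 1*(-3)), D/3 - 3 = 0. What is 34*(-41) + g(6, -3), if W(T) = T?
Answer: -1379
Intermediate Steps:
D = 9 (D = 9 + 3*0 = 9 + 0 = 9)
g(Y, G) = 12 + G + Y (g(Y, G) = (Y + G) + (9 - 1*(-3)) = (G + Y) + (9 + 3) = (G + Y) + 12 = 12 + G + Y)
34*(-41) + g(6, -3) = 34*(-41) + (12 - 3 + 6) = -1394 + 15 = -1379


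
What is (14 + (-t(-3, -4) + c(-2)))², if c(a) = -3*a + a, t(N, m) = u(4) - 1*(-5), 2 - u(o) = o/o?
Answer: 144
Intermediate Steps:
u(o) = 1 (u(o) = 2 - o/o = 2 - 1*1 = 2 - 1 = 1)
t(N, m) = 6 (t(N, m) = 1 - 1*(-5) = 1 + 5 = 6)
c(a) = -2*a
(14 + (-t(-3, -4) + c(-2)))² = (14 + (-1*6 - 2*(-2)))² = (14 + (-6 + 4))² = (14 - 2)² = 12² = 144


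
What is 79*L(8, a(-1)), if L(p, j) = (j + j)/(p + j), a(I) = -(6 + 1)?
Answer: -1106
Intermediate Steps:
a(I) = -7 (a(I) = -1*7 = -7)
L(p, j) = 2*j/(j + p) (L(p, j) = (2*j)/(j + p) = 2*j/(j + p))
79*L(8, a(-1)) = 79*(2*(-7)/(-7 + 8)) = 79*(2*(-7)/1) = 79*(2*(-7)*1) = 79*(-14) = -1106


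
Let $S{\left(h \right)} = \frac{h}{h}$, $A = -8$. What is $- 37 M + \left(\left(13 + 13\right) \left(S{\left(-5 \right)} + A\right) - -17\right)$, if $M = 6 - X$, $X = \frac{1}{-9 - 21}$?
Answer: $- \frac{11647}{30} \approx -388.23$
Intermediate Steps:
$X = - \frac{1}{30}$ ($X = \frac{1}{-30} = - \frac{1}{30} \approx -0.033333$)
$S{\left(h \right)} = 1$
$M = \frac{181}{30}$ ($M = 6 - - \frac{1}{30} = 6 + \frac{1}{30} = \frac{181}{30} \approx 6.0333$)
$- 37 M + \left(\left(13 + 13\right) \left(S{\left(-5 \right)} + A\right) - -17\right) = \left(-37\right) \frac{181}{30} + \left(\left(13 + 13\right) \left(1 - 8\right) - -17\right) = - \frac{6697}{30} + \left(26 \left(-7\right) + 17\right) = - \frac{6697}{30} + \left(-182 + 17\right) = - \frac{6697}{30} - 165 = - \frac{11647}{30}$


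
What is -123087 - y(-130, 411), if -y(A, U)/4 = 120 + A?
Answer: -123127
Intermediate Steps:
y(A, U) = -480 - 4*A (y(A, U) = -4*(120 + A) = -480 - 4*A)
-123087 - y(-130, 411) = -123087 - (-480 - 4*(-130)) = -123087 - (-480 + 520) = -123087 - 1*40 = -123087 - 40 = -123127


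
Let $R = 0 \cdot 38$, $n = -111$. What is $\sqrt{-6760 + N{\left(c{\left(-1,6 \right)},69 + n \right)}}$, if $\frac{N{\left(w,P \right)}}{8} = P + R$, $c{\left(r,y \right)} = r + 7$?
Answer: $2 i \sqrt{1774} \approx 84.238 i$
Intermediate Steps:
$R = 0$
$c{\left(r,y \right)} = 7 + r$
$N{\left(w,P \right)} = 8 P$ ($N{\left(w,P \right)} = 8 \left(P + 0\right) = 8 P$)
$\sqrt{-6760 + N{\left(c{\left(-1,6 \right)},69 + n \right)}} = \sqrt{-6760 + 8 \left(69 - 111\right)} = \sqrt{-6760 + 8 \left(-42\right)} = \sqrt{-6760 - 336} = \sqrt{-7096} = 2 i \sqrt{1774}$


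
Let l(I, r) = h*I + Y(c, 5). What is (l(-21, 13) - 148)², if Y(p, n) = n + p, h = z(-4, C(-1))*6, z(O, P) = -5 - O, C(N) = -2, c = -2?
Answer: 361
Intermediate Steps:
h = -6 (h = (-5 - 1*(-4))*6 = (-5 + 4)*6 = -1*6 = -6)
l(I, r) = 3 - 6*I (l(I, r) = -6*I + (5 - 2) = -6*I + 3 = 3 - 6*I)
(l(-21, 13) - 148)² = ((3 - 6*(-21)) - 148)² = ((3 + 126) - 148)² = (129 - 148)² = (-19)² = 361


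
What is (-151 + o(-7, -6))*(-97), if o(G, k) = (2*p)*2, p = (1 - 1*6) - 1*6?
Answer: 18915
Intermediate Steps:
p = -11 (p = (1 - 6) - 6 = -5 - 6 = -11)
o(G, k) = -44 (o(G, k) = (2*(-11))*2 = -22*2 = -44)
(-151 + o(-7, -6))*(-97) = (-151 - 44)*(-97) = -195*(-97) = 18915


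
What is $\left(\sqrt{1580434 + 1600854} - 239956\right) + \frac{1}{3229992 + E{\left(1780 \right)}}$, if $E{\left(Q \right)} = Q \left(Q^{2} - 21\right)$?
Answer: $- \frac{1354058417317071}{5642944612} + 2 \sqrt{795322} \approx -2.3817 \cdot 10^{5}$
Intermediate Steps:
$E{\left(Q \right)} = Q \left(-21 + Q^{2}\right)$
$\left(\sqrt{1580434 + 1600854} - 239956\right) + \frac{1}{3229992 + E{\left(1780 \right)}} = \left(\sqrt{1580434 + 1600854} - 239956\right) + \frac{1}{3229992 + 1780 \left(-21 + 1780^{2}\right)} = \left(\sqrt{3181288} - 239956\right) + \frac{1}{3229992 + 1780 \left(-21 + 3168400\right)} = \left(2 \sqrt{795322} - 239956\right) + \frac{1}{3229992 + 1780 \cdot 3168379} = \left(-239956 + 2 \sqrt{795322}\right) + \frac{1}{3229992 + 5639714620} = \left(-239956 + 2 \sqrt{795322}\right) + \frac{1}{5642944612} = - \frac{1354058417317071}{5642944612} + 2 \sqrt{795322}$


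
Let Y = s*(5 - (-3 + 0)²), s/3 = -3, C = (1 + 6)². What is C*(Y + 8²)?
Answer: 4900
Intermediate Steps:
C = 49 (C = 7² = 49)
s = -9 (s = 3*(-3) = -9)
Y = 36 (Y = -9*(5 - (-3 + 0)²) = -9*(5 - 1*(-3)²) = -9*(5 - 1*9) = -9*(5 - 9) = -9*(-4) = 36)
C*(Y + 8²) = 49*(36 + 8²) = 49*(36 + 64) = 49*100 = 4900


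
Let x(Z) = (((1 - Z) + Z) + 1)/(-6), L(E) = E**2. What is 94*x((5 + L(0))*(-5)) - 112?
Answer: -430/3 ≈ -143.33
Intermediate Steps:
x(Z) = -1/3 (x(Z) = (1 + 1)*(-1/6) = 2*(-1/6) = -1/3)
94*x((5 + L(0))*(-5)) - 112 = 94*(-1/3) - 112 = -94/3 - 112 = -430/3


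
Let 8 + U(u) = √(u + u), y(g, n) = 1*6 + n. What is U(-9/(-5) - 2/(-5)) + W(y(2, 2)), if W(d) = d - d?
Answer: -8 + √110/5 ≈ -5.9024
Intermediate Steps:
y(g, n) = 6 + n
W(d) = 0
U(u) = -8 + √2*√u (U(u) = -8 + √(u + u) = -8 + √(2*u) = -8 + √2*√u)
U(-9/(-5) - 2/(-5)) + W(y(2, 2)) = (-8 + √2*√(-9/(-5) - 2/(-5))) + 0 = (-8 + √2*√(-9*(-⅕) - 2*(-⅕))) + 0 = (-8 + √2*√(9/5 + ⅖)) + 0 = (-8 + √2*√(11/5)) + 0 = (-8 + √2*(√55/5)) + 0 = (-8 + √110/5) + 0 = -8 + √110/5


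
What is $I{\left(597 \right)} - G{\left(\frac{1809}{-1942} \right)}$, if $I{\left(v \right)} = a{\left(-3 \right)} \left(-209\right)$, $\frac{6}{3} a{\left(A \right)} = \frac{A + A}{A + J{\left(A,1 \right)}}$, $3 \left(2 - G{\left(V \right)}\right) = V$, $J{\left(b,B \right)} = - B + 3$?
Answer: $- \frac{1222121}{1942} \approx -629.31$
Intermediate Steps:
$J{\left(b,B \right)} = 3 - B$
$G{\left(V \right)} = 2 - \frac{V}{3}$
$a{\left(A \right)} = \frac{A}{2 + A}$ ($a{\left(A \right)} = \frac{\left(A + A\right) \frac{1}{A + \left(3 - 1\right)}}{2} = \frac{2 A \frac{1}{A + \left(3 - 1\right)}}{2} = \frac{2 A \frac{1}{A + 2}}{2} = \frac{2 A \frac{1}{2 + A}}{2} = \frac{A}{2 + A}$)
$I{\left(v \right)} = -627$ ($I{\left(v \right)} = - \frac{3}{2 - 3} \left(-209\right) = - \frac{3}{-1} \left(-209\right) = \left(-3\right) \left(-1\right) \left(-209\right) = 3 \left(-209\right) = -627$)
$I{\left(597 \right)} - G{\left(\frac{1809}{-1942} \right)} = -627 - \left(2 - \frac{1809 \frac{1}{-1942}}{3}\right) = -627 - \left(2 - \frac{1809 \left(- \frac{1}{1942}\right)}{3}\right) = -627 - \left(2 - - \frac{603}{1942}\right) = -627 - \left(2 + \frac{603}{1942}\right) = -627 - \frac{4487}{1942} = - \frac{1222121}{1942}$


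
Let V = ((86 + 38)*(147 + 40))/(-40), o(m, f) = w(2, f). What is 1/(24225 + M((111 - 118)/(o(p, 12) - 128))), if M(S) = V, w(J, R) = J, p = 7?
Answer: 10/236453 ≈ 4.2292e-5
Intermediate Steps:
o(m, f) = 2
V = -5797/10 (V = (124*187)*(-1/40) = 23188*(-1/40) = -5797/10 ≈ -579.70)
M(S) = -5797/10
1/(24225 + M((111 - 118)/(o(p, 12) - 128))) = 1/(24225 - 5797/10) = 1/(236453/10) = 10/236453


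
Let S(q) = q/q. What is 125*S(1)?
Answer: 125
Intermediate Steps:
S(q) = 1
125*S(1) = 125*1 = 125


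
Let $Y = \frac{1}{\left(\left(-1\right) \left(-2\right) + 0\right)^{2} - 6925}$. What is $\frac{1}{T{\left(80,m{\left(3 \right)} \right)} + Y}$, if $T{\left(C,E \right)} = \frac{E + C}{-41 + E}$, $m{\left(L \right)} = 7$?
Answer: $- \frac{235314}{602161} \approx -0.39078$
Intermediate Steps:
$T{\left(C,E \right)} = \frac{C + E}{-41 + E}$
$Y = - \frac{1}{6921}$ ($Y = \frac{1}{\left(2 + 0\right)^{2} - 6925} = \frac{1}{2^{2} - 6925} = \frac{1}{4 - 6925} = \frac{1}{-6921} = - \frac{1}{6921} \approx -0.00014449$)
$\frac{1}{T{\left(80,m{\left(3 \right)} \right)} + Y} = \frac{1}{\frac{80 + 7}{-41 + 7} - \frac{1}{6921}} = \frac{1}{\frac{1}{-34} \cdot 87 - \frac{1}{6921}} = \frac{1}{\left(- \frac{1}{34}\right) 87 - \frac{1}{6921}} = \frac{1}{- \frac{87}{34} - \frac{1}{6921}} = \frac{1}{- \frac{602161}{235314}} = - \frac{235314}{602161}$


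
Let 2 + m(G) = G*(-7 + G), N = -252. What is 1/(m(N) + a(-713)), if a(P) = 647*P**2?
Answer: 1/328980009 ≈ 3.0397e-9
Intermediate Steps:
m(G) = -2 + G*(-7 + G)
1/(m(N) + a(-713)) = 1/((-2 + (-252)**2 - 7*(-252)) + 647*(-713)**2) = 1/((-2 + 63504 + 1764) + 647*508369) = 1/(65266 + 328914743) = 1/328980009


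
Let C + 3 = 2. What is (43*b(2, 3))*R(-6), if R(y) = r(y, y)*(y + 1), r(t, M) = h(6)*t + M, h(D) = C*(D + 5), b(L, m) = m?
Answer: -38700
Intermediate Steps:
C = -1 (C = -3 + 2 = -1)
h(D) = -5 - D (h(D) = -(D + 5) = -(5 + D) = -5 - D)
r(t, M) = M - 11*t (r(t, M) = (-5 - 1*6)*t + M = (-5 - 6)*t + M = -11*t + M = M - 11*t)
R(y) = -10*y*(1 + y) (R(y) = (y - 11*y)*(y + 1) = (-10*y)*(1 + y) = -10*y*(1 + y))
(43*b(2, 3))*R(-6) = (43*3)*(-10*(-6)*(1 - 6)) = 129*(-10*(-6)*(-5)) = 129*(-300) = -38700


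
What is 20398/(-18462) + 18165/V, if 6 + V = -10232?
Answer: -272098477/94506978 ≈ -2.8791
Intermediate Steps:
V = -10238 (V = -6 - 10232 = -10238)
20398/(-18462) + 18165/V = 20398/(-18462) + 18165/(-10238) = 20398*(-1/18462) + 18165*(-1/10238) = -10199/9231 - 18165/10238 = -272098477/94506978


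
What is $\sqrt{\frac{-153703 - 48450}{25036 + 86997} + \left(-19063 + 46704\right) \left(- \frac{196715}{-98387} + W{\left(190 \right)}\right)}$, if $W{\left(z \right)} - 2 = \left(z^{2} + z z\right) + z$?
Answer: $\frac{8 \sqrt{3798776251390316729849767919}}{11022590771} \approx 44733.0$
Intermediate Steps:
$W{\left(z \right)} = 2 + z + 2 z^{2}$ ($W{\left(z \right)} = 2 + \left(\left(z^{2} + z z\right) + z\right) = 2 + \left(\left(z^{2} + z^{2}\right) + z\right) = 2 + \left(2 z^{2} + z\right) = 2 + \left(z + 2 z^{2}\right) = 2 + z + 2 z^{2}$)
$\sqrt{\frac{-153703 - 48450}{25036 + 86997} + \left(-19063 + 46704\right) \left(- \frac{196715}{-98387} + W{\left(190 \right)}\right)} = \sqrt{\frac{-153703 - 48450}{25036 + 86997} + \left(-19063 + 46704\right) \left(- \frac{196715}{-98387} + \left(2 + 190 + 2 \cdot 190^{2}\right)\right)} = \sqrt{- \frac{202153}{112033} + 27641 \left(\left(-196715\right) \left(- \frac{1}{98387}\right) + \left(2 + 190 + 2 \cdot 36100\right)\right)} = \sqrt{\left(-202153\right) \frac{1}{112033} + 27641 \left(\frac{196715}{98387} + \left(2 + 190 + 72200\right)\right)} = \sqrt{- \frac{202153}{112033} + 27641 \left(\frac{196715}{98387} + 72392\right)} = \sqrt{- \frac{202153}{112033} + 27641 \cdot \frac{7122628419}{98387}} = \sqrt{- \frac{202153}{112033} + \frac{196876572129579}{98387}} = \sqrt{\frac{22056672985503896896}{11022590771}} = \frac{8 \sqrt{3798776251390316729849767919}}{11022590771}$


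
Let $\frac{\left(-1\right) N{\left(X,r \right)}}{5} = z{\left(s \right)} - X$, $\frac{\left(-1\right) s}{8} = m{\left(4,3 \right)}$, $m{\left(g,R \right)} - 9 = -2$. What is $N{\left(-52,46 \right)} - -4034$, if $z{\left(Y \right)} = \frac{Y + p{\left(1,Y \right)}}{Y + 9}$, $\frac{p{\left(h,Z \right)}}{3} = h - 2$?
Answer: $\frac{177083}{47} \approx 3767.7$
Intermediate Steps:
$p{\left(h,Z \right)} = -6 + 3 h$ ($p{\left(h,Z \right)} = 3 \left(h - 2\right) = 3 \left(-2 + h\right) = -6 + 3 h$)
$m{\left(g,R \right)} = 7$ ($m{\left(g,R \right)} = 9 - 2 = 7$)
$s = -56$ ($s = \left(-8\right) 7 = -56$)
$z{\left(Y \right)} = \frac{-3 + Y}{9 + Y}$ ($z{\left(Y \right)} = \frac{Y + \left(-6 + 3 \cdot 1\right)}{Y + 9} = \frac{Y + \left(-6 + 3\right)}{9 + Y} = \frac{Y - 3}{9 + Y} = \frac{-3 + Y}{9 + Y}$)
$N{\left(X,r \right)} = - \frac{295}{47} + 5 X$ ($N{\left(X,r \right)} = - 5 \left(\frac{-3 - 56}{9 - 56} - X\right) = - 5 \left(\frac{1}{-47} \left(-59\right) - X\right) = - 5 \left(\left(- \frac{1}{47}\right) \left(-59\right) - X\right) = - 5 \left(\frac{59}{47} - X\right) = - \frac{295}{47} + 5 X$)
$N{\left(-52,46 \right)} - -4034 = \left(- \frac{295}{47} + 5 \left(-52\right)\right) - -4034 = \left(- \frac{295}{47} - 260\right) + 4034 = - \frac{12515}{47} + 4034 = \frac{177083}{47}$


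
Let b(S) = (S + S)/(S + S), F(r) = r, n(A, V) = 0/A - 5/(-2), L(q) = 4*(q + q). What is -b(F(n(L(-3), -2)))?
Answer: -1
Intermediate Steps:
L(q) = 8*q (L(q) = 4*(2*q) = 8*q)
n(A, V) = 5/2 (n(A, V) = 0 - 5*(-1/2) = 0 + 5/2 = 5/2)
b(S) = 1 (b(S) = (2*S)/((2*S)) = (2*S)*(1/(2*S)) = 1)
-b(F(n(L(-3), -2))) = -1*1 = -1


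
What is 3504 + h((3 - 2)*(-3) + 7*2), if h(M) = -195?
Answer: 3309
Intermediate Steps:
3504 + h((3 - 2)*(-3) + 7*2) = 3504 - 195 = 3309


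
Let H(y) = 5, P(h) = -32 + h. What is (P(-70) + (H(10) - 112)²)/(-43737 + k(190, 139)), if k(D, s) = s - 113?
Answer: -11347/43711 ≈ -0.25959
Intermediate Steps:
k(D, s) = -113 + s
(P(-70) + (H(10) - 112)²)/(-43737 + k(190, 139)) = ((-32 - 70) + (5 - 112)²)/(-43737 + (-113 + 139)) = (-102 + (-107)²)/(-43737 + 26) = (-102 + 11449)/(-43711) = 11347*(-1/43711) = -11347/43711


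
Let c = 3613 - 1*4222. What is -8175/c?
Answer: 2725/203 ≈ 13.424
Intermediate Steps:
c = -609 (c = 3613 - 4222 = -609)
-8175/c = -8175/(-609) = -8175*(-1/609) = 2725/203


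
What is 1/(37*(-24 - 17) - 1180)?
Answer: -1/2697 ≈ -0.00037078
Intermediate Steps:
1/(37*(-24 - 17) - 1180) = 1/(37*(-41) - 1180) = 1/(-1517 - 1180) = 1/(-2697) = -1/2697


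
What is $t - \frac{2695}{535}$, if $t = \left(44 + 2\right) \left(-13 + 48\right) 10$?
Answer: $\frac{1722161}{107} \approx 16095.0$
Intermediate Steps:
$t = 16100$ ($t = 46 \cdot 35 \cdot 10 = 1610 \cdot 10 = 16100$)
$t - \frac{2695}{535} = 16100 - \frac{2695}{535} = 16100 - \frac{539}{107} = \frac{1722161}{107}$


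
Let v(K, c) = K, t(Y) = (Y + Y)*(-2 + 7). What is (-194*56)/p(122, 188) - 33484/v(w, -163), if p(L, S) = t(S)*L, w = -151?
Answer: 479890611/2164585 ≈ 221.70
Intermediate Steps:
t(Y) = 10*Y (t(Y) = (2*Y)*5 = 10*Y)
p(L, S) = 10*L*S (p(L, S) = (10*S)*L = 10*L*S)
(-194*56)/p(122, 188) - 33484/v(w, -163) = (-194*56)/((10*122*188)) - 33484/(-151) = -10864/229360 - 33484*(-1/151) = -10864*1/229360 + 33484/151 = -679/14335 + 33484/151 = 479890611/2164585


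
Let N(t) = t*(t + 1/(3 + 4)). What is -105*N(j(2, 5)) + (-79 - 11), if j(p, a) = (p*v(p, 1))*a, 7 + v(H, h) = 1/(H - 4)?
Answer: -589590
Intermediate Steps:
v(H, h) = -7 + 1/(-4 + H) (v(H, h) = -7 + 1/(H - 4) = -7 + 1/(-4 + H))
j(p, a) = a*p*(29 - 7*p)/(-4 + p) (j(p, a) = (p*((29 - 7*p)/(-4 + p)))*a = (p*(29 - 7*p)/(-4 + p))*a = a*p*(29 - 7*p)/(-4 + p))
N(t) = t*(⅐ + t) (N(t) = t*(t + 1/7) = t*(t + ⅐) = t*(⅐ + t))
-105*N(j(2, 5)) + (-79 - 11) = -105*5*2*(29 - 7*2)/(-4 + 2)*(⅐ + 5*2*(29 - 7*2)/(-4 + 2)) + (-79 - 11) = -105*5*2*(29 - 14)/(-2)*(⅐ + 5*2*(29 - 14)/(-2)) - 90 = -105*5*2*(-½)*15*(⅐ + 5*2*(-½)*15) - 90 = -(-7875)*(⅐ - 75) - 90 = -(-7875)*(-524)/7 - 90 = -105*39300/7 - 90 = -589500 - 90 = -589590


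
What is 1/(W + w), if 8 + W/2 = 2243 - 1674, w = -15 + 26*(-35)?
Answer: 1/197 ≈ 0.0050761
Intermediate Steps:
w = -925 (w = -15 - 910 = -925)
W = 1122 (W = -16 + 2*(2243 - 1674) = -16 + 2*569 = -16 + 1138 = 1122)
1/(W + w) = 1/(1122 - 925) = 1/197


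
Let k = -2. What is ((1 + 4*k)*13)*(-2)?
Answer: 182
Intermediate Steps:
((1 + 4*k)*13)*(-2) = ((1 + 4*(-2))*13)*(-2) = ((1 - 8)*13)*(-2) = -7*13*(-2) = -91*(-2) = 182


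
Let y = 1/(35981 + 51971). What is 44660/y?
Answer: 3927936320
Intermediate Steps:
y = 1/87952 ≈ 1.1370e-5
44660/y = 44660/(1/87952) = 44660*87952 = 3927936320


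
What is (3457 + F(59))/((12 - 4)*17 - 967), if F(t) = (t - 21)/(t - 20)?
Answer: -134861/32409 ≈ -4.1612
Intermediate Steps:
F(t) = (-21 + t)/(-20 + t)
(3457 + F(59))/((12 - 4)*17 - 967) = (3457 + (-21 + 59)/(-20 + 59))/((12 - 4)*17 - 967) = (3457 + 38/39)/(8*17 - 967) = (3457 + (1/39)*38)/(136 - 967) = (3457 + 38/39)/(-831) = (134861/39)*(-1/831) = -134861/32409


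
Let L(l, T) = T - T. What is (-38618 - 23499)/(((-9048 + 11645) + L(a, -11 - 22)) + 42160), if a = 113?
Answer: -62117/44757 ≈ -1.3879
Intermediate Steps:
L(l, T) = 0
(-38618 - 23499)/(((-9048 + 11645) + L(a, -11 - 22)) + 42160) = (-38618 - 23499)/(((-9048 + 11645) + 0) + 42160) = -62117/((2597 + 0) + 42160) = -62117/(2597 + 42160) = -62117/44757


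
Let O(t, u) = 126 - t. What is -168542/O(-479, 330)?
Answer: -15322/55 ≈ -278.58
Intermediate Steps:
-168542/O(-479, 330) = -168542/(126 - 1*(-479)) = -168542/(126 + 479) = -168542/605 = -168542*1/605 = -15322/55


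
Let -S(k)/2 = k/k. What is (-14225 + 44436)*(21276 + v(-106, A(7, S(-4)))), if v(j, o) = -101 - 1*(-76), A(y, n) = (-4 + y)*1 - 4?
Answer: 642013961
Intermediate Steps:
S(k) = -2 (S(k) = -2*k/k = -2*1 = -2)
A(y, n) = -8 + y (A(y, n) = (-4 + y) - 4 = -8 + y)
v(j, o) = -25 (v(j, o) = -101 + 76 = -25)
(-14225 + 44436)*(21276 + v(-106, A(7, S(-4)))) = (-14225 + 44436)*(21276 - 25) = 30211*21251 = 642013961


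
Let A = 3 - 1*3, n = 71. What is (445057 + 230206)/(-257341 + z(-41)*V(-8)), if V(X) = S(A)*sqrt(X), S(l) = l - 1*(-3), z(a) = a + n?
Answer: -173772855683/66224455081 - 121547340*I*sqrt(2)/66224455081 ≈ -2.624 - 0.0025956*I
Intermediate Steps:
z(a) = 71 + a (z(a) = a + 71 = 71 + a)
A = 0 (A = 3 - 3 = 0)
S(l) = 3 + l (S(l) = l + 3 = 3 + l)
V(X) = 3*sqrt(X) (V(X) = (3 + 0)*sqrt(X) = 3*sqrt(X))
(445057 + 230206)/(-257341 + z(-41)*V(-8)) = (445057 + 230206)/(-257341 + (71 - 41)*(3*sqrt(-8))) = 675263/(-257341 + 30*(3*(2*I*sqrt(2)))) = 675263/(-257341 + 30*(6*I*sqrt(2))) = 675263/(-257341 + 180*I*sqrt(2))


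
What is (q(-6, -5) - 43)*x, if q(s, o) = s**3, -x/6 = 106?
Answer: 164724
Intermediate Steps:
x = -636 (x = -6*106 = -636)
(q(-6, -5) - 43)*x = ((-6)**3 - 43)*(-636) = (-216 - 43)*(-636) = -259*(-636) = 164724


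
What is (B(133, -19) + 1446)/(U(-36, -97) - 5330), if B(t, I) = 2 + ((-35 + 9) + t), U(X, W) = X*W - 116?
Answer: -1555/1954 ≈ -0.79580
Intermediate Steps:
U(X, W) = -116 + W*X (U(X, W) = W*X - 116 = -116 + W*X)
B(t, I) = -24 + t (B(t, I) = 2 + (-26 + t) = -24 + t)
(B(133, -19) + 1446)/(U(-36, -97) - 5330) = ((-24 + 133) + 1446)/((-116 - 97*(-36)) - 5330) = (109 + 1446)/((-116 + 3492) - 5330) = 1555/(3376 - 5330) = 1555/(-1954) = 1555*(-1/1954) = -1555/1954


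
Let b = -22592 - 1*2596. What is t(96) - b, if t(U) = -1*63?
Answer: 25125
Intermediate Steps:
t(U) = -63
b = -25188 (b = -22592 - 2596 = -25188)
t(96) - b = -63 - 1*(-25188) = -63 + 25188 = 25125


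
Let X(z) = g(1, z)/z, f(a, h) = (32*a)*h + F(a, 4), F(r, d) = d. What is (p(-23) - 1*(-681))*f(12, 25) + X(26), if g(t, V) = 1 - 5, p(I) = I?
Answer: 82152614/13 ≈ 6.3194e+6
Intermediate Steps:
g(t, V) = -4
f(a, h) = 4 + 32*a*h (f(a, h) = (32*a)*h + 4 = 32*a*h + 4 = 4 + 32*a*h)
X(z) = -4/z
(p(-23) - 1*(-681))*f(12, 25) + X(26) = (-23 - 1*(-681))*(4 + 32*12*25) - 4/26 = (-23 + 681)*(4 + 9600) - 4*1/26 = 658*9604 - 2/13 = 6319432 - 2/13 = 82152614/13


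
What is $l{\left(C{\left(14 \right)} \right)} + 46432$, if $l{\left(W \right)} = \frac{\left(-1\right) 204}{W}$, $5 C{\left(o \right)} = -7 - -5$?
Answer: $46942$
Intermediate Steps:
$C{\left(o \right)} = - \frac{2}{5}$ ($C{\left(o \right)} = \frac{-7 - -5}{5} = \frac{-7 + 5}{5} = \frac{1}{5} \left(-2\right) = - \frac{2}{5}$)
$l{\left(W \right)} = - \frac{204}{W}$
$l{\left(C{\left(14 \right)} \right)} + 46432 = - \frac{204}{- \frac{2}{5}} + 46432 = \left(-204\right) \left(- \frac{5}{2}\right) + 46432 = 510 + 46432 = 46942$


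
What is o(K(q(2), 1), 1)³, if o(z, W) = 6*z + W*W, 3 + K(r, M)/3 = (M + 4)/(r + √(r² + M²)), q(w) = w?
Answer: -40958837 + 18303030*√5 ≈ -32018.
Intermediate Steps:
K(r, M) = -9 + 3*(4 + M)/(r + √(M² + r²)) (K(r, M) = -9 + 3*((M + 4)/(r + √(r² + M²))) = -9 + 3*((4 + M)/(r + √(M² + r²))) = -9 + 3*(4 + M)/(r + √(M² + r²)))
o(z, W) = W² + 6*z (o(z, W) = 6*z + W² = W² + 6*z)
o(K(q(2), 1), 1)³ = (1² + 6*(3*(4 + 1 - 3*2 - 3*√(1² + 2²))/(2 + √(1² + 2²))))³ = (1 + 6*(3*(4 + 1 - 6 - 3*√(1 + 4))/(2 + √(1 + 4))))³ = (1 + 6*(3*(4 + 1 - 6 - 3*√5)/(2 + √5)))³ = (1 + 6*(3*(-1 - 3*√5)/(2 + √5)))³ = (1 + 18*(-1 - 3*√5)/(2 + √5))³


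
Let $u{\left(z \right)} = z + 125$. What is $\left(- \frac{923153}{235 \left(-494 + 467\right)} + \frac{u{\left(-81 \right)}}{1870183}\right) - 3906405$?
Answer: $- \frac{46352890683993496}{11866311135} \approx -3.9063 \cdot 10^{6}$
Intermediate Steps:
$u{\left(z \right)} = 125 + z$
$\left(- \frac{923153}{235 \left(-494 + 467\right)} + \frac{u{\left(-81 \right)}}{1870183}\right) - 3906405 = \left(- \frac{923153}{235 \left(-494 + 467\right)} + \frac{125 - 81}{1870183}\right) - 3906405 = \left(- \frac{923153}{235 \left(-27\right)} + 44 \cdot \frac{1}{1870183}\right) - 3906405 = \left(- \frac{923153}{-6345} + \frac{44}{1870183}\right) - 3906405 = \left(\left(-923153\right) \left(- \frac{1}{6345}\right) + \frac{44}{1870183}\right) - 3906405 = \left(\frac{923153}{6345} + \frac{44}{1870183}\right) - 3906405 = \frac{1726465326179}{11866311135} - 3906405 = - \frac{46352890683993496}{11866311135}$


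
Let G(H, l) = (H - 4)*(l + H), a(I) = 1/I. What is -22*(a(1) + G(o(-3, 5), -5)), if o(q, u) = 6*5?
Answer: -14322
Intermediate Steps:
o(q, u) = 30
G(H, l) = (-4 + H)*(H + l)
-22*(a(1) + G(o(-3, 5), -5)) = -22*(1/1 + (30² - 4*30 - 4*(-5) + 30*(-5))) = -22*(1 + (900 - 120 + 20 - 150)) = -22*(1 + 650) = -22*651 = -14322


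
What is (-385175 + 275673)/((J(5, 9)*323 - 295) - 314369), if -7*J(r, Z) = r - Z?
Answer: 383257/1100678 ≈ 0.34820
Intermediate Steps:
J(r, Z) = -r/7 + Z/7 (J(r, Z) = -(r - Z)/7 = -r/7 + Z/7)
(-385175 + 275673)/((J(5, 9)*323 - 295) - 314369) = (-385175 + 275673)/(((-⅐*5 + (⅐)*9)*323 - 295) - 314369) = -109502/(((-5/7 + 9/7)*323 - 295) - 314369) = -109502/(((4/7)*323 - 295) - 314369) = -109502/((1292/7 - 295) - 314369) = -109502/(-773/7 - 314369) = -109502/(-2201356/7) = -109502*(-7/2201356) = 383257/1100678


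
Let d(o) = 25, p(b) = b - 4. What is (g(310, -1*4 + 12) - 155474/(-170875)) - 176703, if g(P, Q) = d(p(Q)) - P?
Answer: -30242669026/170875 ≈ -1.7699e+5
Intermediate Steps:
p(b) = -4 + b
g(P, Q) = 25 - P
(g(310, -1*4 + 12) - 155474/(-170875)) - 176703 = ((25 - 1*310) - 155474/(-170875)) - 176703 = ((25 - 310) - 155474*(-1/170875)) - 176703 = (-285 + 155474/170875) - 176703 = -48543901/170875 - 176703 = -30242669026/170875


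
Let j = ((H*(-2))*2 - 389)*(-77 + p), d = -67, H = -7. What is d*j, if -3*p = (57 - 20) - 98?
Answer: -4111790/3 ≈ -1.3706e+6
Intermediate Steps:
p = 61/3 (p = -((57 - 20) - 98)/3 = -(37 - 98)/3 = -⅓*(-61) = 61/3 ≈ 20.333)
j = 61370/3 (j = (-7*(-2)*2 - 389)*(-77 + 61/3) = (14*2 - 389)*(-170/3) = (28 - 389)*(-170/3) = -361*(-170/3) = 61370/3 ≈ 20457.)
d*j = -67*61370/3 = -4111790/3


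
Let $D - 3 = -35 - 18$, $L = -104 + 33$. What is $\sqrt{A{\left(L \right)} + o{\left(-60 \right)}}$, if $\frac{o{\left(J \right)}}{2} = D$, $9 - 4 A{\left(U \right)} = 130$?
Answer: $\frac{i \sqrt{521}}{2} \approx 11.413 i$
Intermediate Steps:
$L = -71$
$A{\left(U \right)} = - \frac{121}{4}$ ($A{\left(U \right)} = \frac{9}{4} - \frac{65}{2} = - \frac{121}{4}$)
$D = -50$ ($D = 3 - 53 = -50$)
$o{\left(J \right)} = -100$ ($o{\left(J \right)} = 2 \left(-50\right) = -100$)
$\sqrt{A{\left(L \right)} + o{\left(-60 \right)}} = \sqrt{- \frac{121}{4} - 100} = \sqrt{- \frac{521}{4}} = \frac{i \sqrt{521}}{2}$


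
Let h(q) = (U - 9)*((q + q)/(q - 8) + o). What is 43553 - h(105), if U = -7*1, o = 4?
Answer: 4234209/97 ≈ 43652.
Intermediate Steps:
U = -7
h(q) = -64 - 32*q/(-8 + q) (h(q) = (-7 - 9)*((q + q)/(q - 8) + 4) = -16*((2*q)/(-8 + q) + 4) = -16*(2*q/(-8 + q) + 4) = -16*(4 + 2*q/(-8 + q)) = -64 - 32*q/(-8 + q))
43553 - h(105) = 43553 - 32*(16 - 3*105)/(-8 + 105) = 43553 - 32*(16 - 315)/97 = 43553 - 32*(-299)/97 = 43553 - 1*(-9568/97) = 43553 + 9568/97 = 4234209/97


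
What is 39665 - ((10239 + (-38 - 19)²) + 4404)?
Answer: 21773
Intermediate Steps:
39665 - ((10239 + (-38 - 19)²) + 4404) = 39665 - ((10239 + (-57)²) + 4404) = 39665 - ((10239 + 3249) + 4404) = 39665 - (13488 + 4404) = 39665 - 1*17892 = 39665 - 17892 = 21773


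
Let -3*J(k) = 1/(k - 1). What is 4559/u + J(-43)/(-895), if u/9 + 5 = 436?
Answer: 179532127/152755020 ≈ 1.1753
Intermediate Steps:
u = 3879 (u = -45 + 9*436 = -45 + 3924 = 3879)
J(k) = -1/(3*(-1 + k)) (J(k) = -1/(3*(k - 1)) = -1/(3*(-1 + k)))
4559/u + J(-43)/(-895) = 4559/3879 - 1/(-3 + 3*(-43))/(-895) = 4559*(1/3879) - 1/(-3 - 129)*(-1/895) = 4559/3879 - 1/(-132)*(-1/895) = 4559/3879 - 1*(-1/132)*(-1/895) = 4559/3879 + (1/132)*(-1/895) = 4559/3879 - 1/118140 = 179532127/152755020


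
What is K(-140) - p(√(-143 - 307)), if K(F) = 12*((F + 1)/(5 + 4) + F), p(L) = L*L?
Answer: -4246/3 ≈ -1415.3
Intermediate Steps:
p(L) = L²
K(F) = 4/3 + 40*F/3 (K(F) = 12*((1 + F)/9 + F) = 12*((1 + F)*(⅑) + F) = 12*((⅑ + F/9) + F) = 12*(⅑ + 10*F/9) = 4/3 + 40*F/3)
K(-140) - p(√(-143 - 307)) = (4/3 + (40/3)*(-140)) - (√(-143 - 307))² = (4/3 - 5600/3) - (√(-450))² = -5596/3 - (15*I*√2)² = -5596/3 - 1*(-450) = -5596/3 + 450 = -4246/3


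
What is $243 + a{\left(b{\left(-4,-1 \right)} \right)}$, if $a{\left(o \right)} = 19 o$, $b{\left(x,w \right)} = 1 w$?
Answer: $224$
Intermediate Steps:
$b{\left(x,w \right)} = w$
$243 + a{\left(b{\left(-4,-1 \right)} \right)} = 243 + 19 \left(-1\right) = 243 - 19 = 224$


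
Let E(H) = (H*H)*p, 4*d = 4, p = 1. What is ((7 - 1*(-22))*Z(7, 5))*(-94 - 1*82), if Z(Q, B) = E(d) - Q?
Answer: 30624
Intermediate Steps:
d = 1 (d = (¼)*4 = 1)
E(H) = H² (E(H) = (H*H)*1 = H²*1 = H²)
Z(Q, B) = 1 - Q (Z(Q, B) = 1² - Q = 1 - Q)
((7 - 1*(-22))*Z(7, 5))*(-94 - 1*82) = ((7 - 1*(-22))*(1 - 1*7))*(-94 - 1*82) = ((7 + 22)*(1 - 7))*(-94 - 82) = (29*(-6))*(-176) = -174*(-176) = 30624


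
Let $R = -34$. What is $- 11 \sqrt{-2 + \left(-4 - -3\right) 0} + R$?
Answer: $-34 - 11 i \sqrt{2} \approx -34.0 - 15.556 i$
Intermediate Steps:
$- 11 \sqrt{-2 + \left(-4 - -3\right) 0} + R = - 11 \sqrt{-2 + \left(-4 - -3\right) 0} - 34 = - 11 \sqrt{-2 + \left(-4 + 3\right) 0} - 34 = - 11 \sqrt{-2 - 0} - 34 = - 11 \sqrt{-2 + 0} - 34 = - 11 \sqrt{-2} - 34 = - 11 i \sqrt{2} - 34 = -34 - 11 i \sqrt{2}$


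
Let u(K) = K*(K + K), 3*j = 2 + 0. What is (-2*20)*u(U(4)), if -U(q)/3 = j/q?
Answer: -20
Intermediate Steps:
j = ⅔ (j = (2 + 0)/3 = (⅓)*2 = ⅔ ≈ 0.66667)
U(q) = -2/q
u(K) = 2*K² (u(K) = K*(2*K) = 2*K²)
(-2*20)*u(U(4)) = (-2*20)*(2*(-2/4)²) = -80*(-2*¼)² = -80*(-½)² = -80/4 = -40*½ = -20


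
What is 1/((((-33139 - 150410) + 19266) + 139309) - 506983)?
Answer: -1/531957 ≈ -1.8799e-6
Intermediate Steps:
1/((((-33139 - 150410) + 19266) + 139309) - 506983) = 1/(((-183549 + 19266) + 139309) - 506983) = 1/((-164283 + 139309) - 506983) = 1/(-24974 - 506983) = 1/(-531957) = -1/531957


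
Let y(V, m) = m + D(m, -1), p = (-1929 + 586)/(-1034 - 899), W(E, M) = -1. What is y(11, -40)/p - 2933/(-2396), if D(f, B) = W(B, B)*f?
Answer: 2933/2396 ≈ 1.2241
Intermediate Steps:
D(f, B) = -f
p = 1343/1933 (p = -1343/(-1933) = -1343*(-1/1933) = 1343/1933 ≈ 0.69477)
y(V, m) = 0 (y(V, m) = m - m = 0)
y(11, -40)/p - 2933/(-2396) = 0/(1343/1933) - 2933/(-2396) = 0*(1933/1343) - 2933*(-1/2396) = 0 + 2933/2396 = 2933/2396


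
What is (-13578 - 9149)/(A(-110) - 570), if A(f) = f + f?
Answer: 22727/790 ≈ 28.768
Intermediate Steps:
A(f) = 2*f
(-13578 - 9149)/(A(-110) - 570) = (-13578 - 9149)/(2*(-110) - 570) = -22727/(-220 - 570) = -22727/(-790) = -22727*(-1/790) = 22727/790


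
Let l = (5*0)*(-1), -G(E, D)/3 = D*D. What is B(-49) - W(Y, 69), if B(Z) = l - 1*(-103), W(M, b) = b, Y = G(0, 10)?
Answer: 34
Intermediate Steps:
G(E, D) = -3*D**2 (G(E, D) = -3*D*D = -3*D**2)
l = 0 (l = 0*(-1) = 0)
Y = -300 (Y = -3*10**2 = -3*100 = -300)
B(Z) = 103 (B(Z) = 0 - 1*(-103) = 0 + 103 = 103)
B(-49) - W(Y, 69) = 103 - 1*69 = 103 - 69 = 34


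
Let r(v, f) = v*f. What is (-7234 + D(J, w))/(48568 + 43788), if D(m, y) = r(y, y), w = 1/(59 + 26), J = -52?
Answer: -52265649/667272100 ≈ -0.078327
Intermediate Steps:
w = 1/85 ≈ 0.011765
r(v, f) = f*v
D(m, y) = y² (D(m, y) = y*y = y²)
(-7234 + D(J, w))/(48568 + 43788) = (-7234 + (1/85)²)/(48568 + 43788) = (-7234 + 1/7225)/92356 = -52265649/7225*1/92356 = -52265649/667272100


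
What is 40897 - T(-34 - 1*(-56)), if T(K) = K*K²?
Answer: 30249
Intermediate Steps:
T(K) = K³
40897 - T(-34 - 1*(-56)) = 40897 - (-34 - 1*(-56))³ = 40897 - (-34 + 56)³ = 40897 - 1*22³ = 40897 - 1*10648 = 40897 - 10648 = 30249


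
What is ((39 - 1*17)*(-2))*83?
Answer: -3652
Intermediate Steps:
((39 - 1*17)*(-2))*83 = ((39 - 17)*(-2))*83 = (22*(-2))*83 = -44*83 = -3652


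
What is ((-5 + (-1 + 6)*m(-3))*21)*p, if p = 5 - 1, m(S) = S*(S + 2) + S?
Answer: -420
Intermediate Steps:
m(S) = S + S*(2 + S) (m(S) = S*(2 + S) + S = S + S*(2 + S))
p = 4
((-5 + (-1 + 6)*m(-3))*21)*p = ((-5 + (-1 + 6)*(-3*(3 - 3)))*21)*4 = ((-5 + 5*(-3*0))*21)*4 = ((-5 + 5*0)*21)*4 = ((-5 + 0)*21)*4 = -5*21*4 = -105*4 = -420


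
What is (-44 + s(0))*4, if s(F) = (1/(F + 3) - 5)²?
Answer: -800/9 ≈ -88.889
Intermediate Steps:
s(F) = (-5 + 1/(3 + F))² (s(F) = (1/(3 + F) - 5)² = (-5 + 1/(3 + F))²)
(-44 + s(0))*4 = (-44 + (14 + 5*0)²/(3 + 0)²)*4 = (-44 + (14 + 0)²/3²)*4 = (-44 + (⅑)*14²)*4 = (-44 + (⅑)*196)*4 = (-44 + 196/9)*4 = -200/9*4 = -800/9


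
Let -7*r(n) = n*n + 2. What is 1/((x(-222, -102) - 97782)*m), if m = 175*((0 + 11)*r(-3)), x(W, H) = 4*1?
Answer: 1/295778450 ≈ 3.3809e-9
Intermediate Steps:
x(W, H) = 4
r(n) = -2/7 - n**2/7 (r(n) = -(n*n + 2)/7 = -(n**2 + 2)/7 = -(2 + n**2)/7 = -2/7 - n**2/7)
m = -3025 (m = 175*((0 + 11)*(-2/7 - 1/7*(-3)**2)) = 175*(11*(-2/7 - 1/7*9)) = 175*(11*(-2/7 - 9/7)) = 175*(11*(-11/7)) = 175*(-121/7) = -3025)
1/((x(-222, -102) - 97782)*m) = 1/((4 - 97782)*(-3025)) = -1/3025/(-97778) = -1/97778*(-1/3025) = 1/295778450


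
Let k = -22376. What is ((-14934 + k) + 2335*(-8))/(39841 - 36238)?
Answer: -55990/3603 ≈ -15.540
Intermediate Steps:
((-14934 + k) + 2335*(-8))/(39841 - 36238) = ((-14934 - 22376) + 2335*(-8))/(39841 - 36238) = (-37310 - 18680)/3603 = -55990*1/3603 = -55990/3603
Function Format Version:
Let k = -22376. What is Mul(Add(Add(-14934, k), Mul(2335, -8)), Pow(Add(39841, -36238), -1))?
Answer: Rational(-55990, 3603) ≈ -15.540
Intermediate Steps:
Mul(Add(Add(-14934, k), Mul(2335, -8)), Pow(Add(39841, -36238), -1)) = Mul(Add(Add(-14934, -22376), Mul(2335, -8)), Pow(Add(39841, -36238), -1)) = Mul(Add(-37310, -18680), Pow(3603, -1)) = Mul(-55990, Rational(1, 3603)) = Rational(-55990, 3603)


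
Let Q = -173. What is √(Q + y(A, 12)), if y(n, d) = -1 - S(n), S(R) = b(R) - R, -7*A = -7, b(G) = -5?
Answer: 2*I*√42 ≈ 12.961*I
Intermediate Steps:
A = 1 (A = -⅐*(-7) = 1)
S(R) = -5 - R
y(n, d) = 4 + n (y(n, d) = -1 - (-5 - n) = -1 + (5 + n) = 4 + n)
√(Q + y(A, 12)) = √(-173 + (4 + 1)) = √(-173 + 5) = √(-168) = 2*I*√42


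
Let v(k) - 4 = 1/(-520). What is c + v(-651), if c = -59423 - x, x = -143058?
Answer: 43492279/520 ≈ 83639.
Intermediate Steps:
v(k) = 2079/520 (v(k) = 4 + 1/(-520) = 4 - 1/520 = 2079/520)
c = 83635 (c = -59423 - 1*(-143058) = -59423 + 143058 = 83635)
c + v(-651) = 83635 + 2079/520 = 43492279/520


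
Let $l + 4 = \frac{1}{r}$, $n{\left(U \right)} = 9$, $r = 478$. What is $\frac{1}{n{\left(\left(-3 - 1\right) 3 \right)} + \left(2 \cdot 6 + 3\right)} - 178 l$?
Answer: $\frac{4082135}{5736} \approx 711.67$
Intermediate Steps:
$l = - \frac{1911}{478}$ ($l = -4 + \frac{1}{478} = - \frac{1911}{478} \approx -3.9979$)
$\frac{1}{n{\left(\left(-3 - 1\right) 3 \right)} + \left(2 \cdot 6 + 3\right)} - 178 l = \frac{1}{9 + \left(2 \cdot 6 + 3\right)} - - \frac{170079}{239} = \frac{1}{9 + \left(12 + 3\right)} + \frac{170079}{239} = \frac{1}{9 + 15} + \frac{170079}{239} = \frac{1}{24} + \frac{170079}{239} = \frac{4082135}{5736}$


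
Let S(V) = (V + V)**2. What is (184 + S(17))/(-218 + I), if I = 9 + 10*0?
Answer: -1340/209 ≈ -6.4115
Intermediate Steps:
S(V) = 4*V**2 (S(V) = (2*V)**2 = 4*V**2)
I = 9 (I = 9 + 0 = 9)
(184 + S(17))/(-218 + I) = (184 + 4*17**2)/(-218 + 9) = (184 + 4*289)/(-209) = (184 + 1156)*(-1/209) = 1340*(-1/209) = -1340/209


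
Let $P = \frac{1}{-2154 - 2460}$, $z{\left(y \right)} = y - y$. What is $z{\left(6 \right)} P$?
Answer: $0$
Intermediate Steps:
$z{\left(y \right)} = 0$
$P = - \frac{1}{4614}$ ($P = \frac{1}{-4614} = - \frac{1}{4614} \approx -0.00021673$)
$z{\left(6 \right)} P = 0 \left(- \frac{1}{4614}\right) = 0$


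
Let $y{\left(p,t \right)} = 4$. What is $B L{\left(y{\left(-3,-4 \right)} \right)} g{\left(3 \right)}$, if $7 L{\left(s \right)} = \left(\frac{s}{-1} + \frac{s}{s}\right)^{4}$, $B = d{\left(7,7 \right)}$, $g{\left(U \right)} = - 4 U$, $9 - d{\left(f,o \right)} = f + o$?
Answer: $\frac{4860}{7} \approx 694.29$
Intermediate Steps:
$d{\left(f,o \right)} = 9 - f - o$ ($d{\left(f,o \right)} = 9 - \left(f + o\right) = 9 - f - o$)
$B = -5$ ($B = 9 - 7 - 7 = -5$)
$L{\left(s \right)} = \frac{\left(1 - s\right)^{4}}{7}$ ($L{\left(s \right)} = \frac{\left(\frac{s}{-1} + \frac{s}{s}\right)^{4}}{7} = \frac{\left(s \left(-1\right) + 1\right)^{4}}{7} = \frac{\left(- s + 1\right)^{4}}{7} = \frac{\left(1 - s\right)^{4}}{7}$)
$B L{\left(y{\left(-3,-4 \right)} \right)} g{\left(3 \right)} = - 5 \frac{\left(-1 + 4\right)^{4}}{7} \left(\left(-4\right) 3\right) = - 5 \frac{3^{4}}{7} \left(-12\right) = - 5 \cdot \frac{1}{7} \cdot 81 \left(-12\right) = \left(-5\right) \frac{81}{7} \left(-12\right) = \left(- \frac{405}{7}\right) \left(-12\right) = \frac{4860}{7}$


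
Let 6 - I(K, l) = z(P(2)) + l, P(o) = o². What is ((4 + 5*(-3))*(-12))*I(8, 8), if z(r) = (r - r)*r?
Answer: -264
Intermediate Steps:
z(r) = 0 (z(r) = 0*r = 0)
I(K, l) = 6 - l (I(K, l) = 6 - (0 + l) = 6 - l)
((4 + 5*(-3))*(-12))*I(8, 8) = ((4 + 5*(-3))*(-12))*(6 - 1*8) = ((4 - 15)*(-12))*(6 - 8) = -11*(-12)*(-2) = 132*(-2) = -264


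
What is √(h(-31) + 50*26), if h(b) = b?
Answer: 3*√141 ≈ 35.623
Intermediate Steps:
√(h(-31) + 50*26) = √(-31 + 50*26) = √(-31 + 1300) = √1269 = 3*√141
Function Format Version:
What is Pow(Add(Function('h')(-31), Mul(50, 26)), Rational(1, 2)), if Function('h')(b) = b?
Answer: Mul(3, Pow(141, Rational(1, 2))) ≈ 35.623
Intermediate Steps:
Pow(Add(Function('h')(-31), Mul(50, 26)), Rational(1, 2)) = Pow(Add(-31, Mul(50, 26)), Rational(1, 2)) = Pow(Add(-31, 1300), Rational(1, 2)) = Pow(1269, Rational(1, 2)) = Mul(3, Pow(141, Rational(1, 2)))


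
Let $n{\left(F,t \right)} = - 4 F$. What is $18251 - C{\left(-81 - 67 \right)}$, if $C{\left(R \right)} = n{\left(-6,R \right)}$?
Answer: $18227$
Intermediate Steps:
$C{\left(R \right)} = 24$ ($C{\left(R \right)} = \left(-4\right) \left(-6\right) = 24$)
$18251 - C{\left(-81 - 67 \right)} = 18251 - 24 = 18227$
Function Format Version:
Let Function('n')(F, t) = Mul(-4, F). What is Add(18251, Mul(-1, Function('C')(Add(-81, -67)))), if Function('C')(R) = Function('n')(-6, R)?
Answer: 18227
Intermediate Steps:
Function('C')(R) = 24 (Function('C')(R) = Mul(-4, -6) = 24)
Add(18251, Mul(-1, Function('C')(Add(-81, -67)))) = Add(18251, Mul(-1, 24)) = Add(18251, -24) = 18227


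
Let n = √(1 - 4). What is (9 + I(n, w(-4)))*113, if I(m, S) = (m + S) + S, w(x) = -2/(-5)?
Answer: 5537/5 + 113*I*√3 ≈ 1107.4 + 195.72*I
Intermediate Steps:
w(x) = ⅖ (w(x) = -2*(-⅕) = ⅖)
n = I*√3 (n = √(-3) = I*√3 ≈ 1.732*I)
I(m, S) = m + 2*S (I(m, S) = (S + m) + S = m + 2*S)
(9 + I(n, w(-4)))*113 = (9 + (I*√3 + 2*(⅖)))*113 = (9 + (I*√3 + ⅘))*113 = (9 + (⅘ + I*√3))*113 = (49/5 + I*√3)*113 = 5537/5 + 113*I*√3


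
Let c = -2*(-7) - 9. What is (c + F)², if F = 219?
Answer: 50176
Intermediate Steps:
c = 5 (c = 14 - 9 = 5)
(c + F)² = (5 + 219)² = 224² = 50176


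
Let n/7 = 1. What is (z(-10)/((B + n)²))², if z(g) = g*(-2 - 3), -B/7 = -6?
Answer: 2500/5764801 ≈ 0.00043367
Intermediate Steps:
B = 42 (B = -7*(-6) = 42)
z(g) = -5*g (z(g) = g*(-5) = -5*g)
n = 7 (n = 7*1 = 7)
(z(-10)/((B + n)²))² = ((-5*(-10))/((42 + 7)²))² = (50/(49²))² = (50/2401)² = 2500/5764801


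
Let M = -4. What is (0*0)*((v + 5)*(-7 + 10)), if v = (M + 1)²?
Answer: 0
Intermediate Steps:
v = 9 (v = (-4 + 1)² = (-3)² = 9)
(0*0)*((v + 5)*(-7 + 10)) = (0*0)*((9 + 5)*(-7 + 10)) = 0*(14*3) = 0*42 = 0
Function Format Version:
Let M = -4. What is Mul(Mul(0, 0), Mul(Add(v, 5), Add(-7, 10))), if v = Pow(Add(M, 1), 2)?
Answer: 0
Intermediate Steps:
v = 9 (v = Pow(Add(-4, 1), 2) = Pow(-3, 2) = 9)
Mul(Mul(0, 0), Mul(Add(v, 5), Add(-7, 10))) = Mul(Mul(0, 0), Mul(Add(9, 5), Add(-7, 10))) = Mul(0, Mul(14, 3)) = Mul(0, 42) = 0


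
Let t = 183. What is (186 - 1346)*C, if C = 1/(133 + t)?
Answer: -290/79 ≈ -3.6709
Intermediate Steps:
C = 1/316 (C = 1/(133 + 183) = 1/316 ≈ 0.0031646)
(186 - 1346)*C = (186 - 1346)*(1/316) = -1160*1/316 = -290/79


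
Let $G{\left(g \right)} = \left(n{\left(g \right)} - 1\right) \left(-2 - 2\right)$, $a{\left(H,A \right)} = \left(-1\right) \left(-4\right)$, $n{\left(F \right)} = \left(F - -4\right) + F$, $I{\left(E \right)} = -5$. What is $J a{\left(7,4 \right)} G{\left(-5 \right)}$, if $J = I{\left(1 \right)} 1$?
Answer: $-560$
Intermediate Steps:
$n{\left(F \right)} = 4 + 2 F$ ($n{\left(F \right)} = \left(F + 4\right) + F = \left(4 + F\right) + F = 4 + 2 F$)
$J = -5$ ($J = \left(-5\right) 1 = -5$)
$a{\left(H,A \right)} = 4$
$G{\left(g \right)} = -12 - 8 g$ ($G{\left(g \right)} = \left(\left(4 + 2 g\right) - 1\right) \left(-2 - 2\right) = \left(3 + 2 g\right) \left(-4\right) = -12 - 8 g$)
$J a{\left(7,4 \right)} G{\left(-5 \right)} = \left(-5\right) 4 \left(-12 - -40\right) = - 20 \left(-12 + 40\right) = \left(-20\right) 28 = -560$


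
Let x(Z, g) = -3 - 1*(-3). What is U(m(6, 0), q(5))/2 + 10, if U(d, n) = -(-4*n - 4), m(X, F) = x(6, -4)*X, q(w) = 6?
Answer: 24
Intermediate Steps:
x(Z, g) = 0 (x(Z, g) = -3 + 3 = 0)
m(X, F) = 0 (m(X, F) = 0*X = 0)
U(d, n) = 4 + 4*n (U(d, n) = -(-4 - 4*n) = 4 + 4*n)
U(m(6, 0), q(5))/2 + 10 = (4 + 4*6)/2 + 10 = (4 + 24)*(½) + 10 = 28*(½) + 10 = 14 + 10 = 24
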